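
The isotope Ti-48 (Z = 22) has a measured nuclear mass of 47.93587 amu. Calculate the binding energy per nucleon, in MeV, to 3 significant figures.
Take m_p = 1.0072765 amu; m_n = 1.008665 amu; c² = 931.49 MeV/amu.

Total constituent mass: 22 × 1.0072765 + 26 × 1.008665 = 48.3853730 amu
The mass defect is 48.3853730 − 47.93587 = 0.4495030 amu.
Binding energy = Δm·c² = 0.4495030 × 931.49 MeV/amu = 418.708 MeV
Dividing by A = 48 gives 8.723 MeV per nucleon.

8.72 MeV/nucleon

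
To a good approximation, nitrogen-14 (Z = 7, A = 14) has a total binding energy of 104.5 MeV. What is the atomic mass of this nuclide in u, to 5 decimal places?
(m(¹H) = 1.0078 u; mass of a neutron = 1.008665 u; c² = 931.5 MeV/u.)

14.00307 u

Mass defect = 104.5 MeV / (931.5 MeV/u) = 0.1121846 u
Constituent mass = 7(1.0078) + 7(1.008665) = 14.115255 u
Atomic mass = 14.115255 − 0.1121846 = 14.0030704 u ≈ 14.00307 u (to 5 decimal places)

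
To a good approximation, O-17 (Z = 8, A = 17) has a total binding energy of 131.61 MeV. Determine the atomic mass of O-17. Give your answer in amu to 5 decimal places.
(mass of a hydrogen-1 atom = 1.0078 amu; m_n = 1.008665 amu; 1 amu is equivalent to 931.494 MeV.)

16.99910 amu

Mass defect = 131.61 MeV / (931.494 MeV/amu) = 0.1412892 amu
Constituent mass = 8(1.0078) + 9(1.008665) = 17.140385 amu
Atomic mass = 17.140385 − 0.1412892 = 16.9990958 amu ≈ 16.99910 amu (to 5 decimal places)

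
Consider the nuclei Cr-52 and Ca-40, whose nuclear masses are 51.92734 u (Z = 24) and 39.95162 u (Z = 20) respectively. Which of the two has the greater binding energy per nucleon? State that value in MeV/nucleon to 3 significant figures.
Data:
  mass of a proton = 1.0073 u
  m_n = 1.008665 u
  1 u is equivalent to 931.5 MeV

Cr-52: Σm = 24(1.0073) + 28(1.008665) = 52.417820 u; Δm = 0.490480 u; E_B = 456.88 MeV; E_B/A = 8.786 MeV
Ca-40: Σm = 20(1.0073) + 20(1.008665) = 40.319300 u; Δm = 0.367680 u; E_B = 342.49 MeV; E_B/A = 8.562 MeV
Cr-52 has the higher binding energy per nucleon, so it is the more tightly bound nucleus.

Cr-52; 8.79 MeV/nucleon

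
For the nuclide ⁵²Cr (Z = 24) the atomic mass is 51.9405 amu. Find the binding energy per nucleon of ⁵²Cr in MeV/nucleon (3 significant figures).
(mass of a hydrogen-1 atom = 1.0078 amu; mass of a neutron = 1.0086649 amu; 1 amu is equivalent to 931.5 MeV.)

8.77 MeV/nucleon

Σm = 24·m(¹H) + 28·m_n = 24.1872 + 28.2426172 = 52.4298172 amu
Δm = 52.4298172 − 51.9405 = 0.4893172 amu
E_B = 0.4893172 × 931.5 = 455.799 MeV
Dividing by A = 52 gives 8.765 MeV per nucleon.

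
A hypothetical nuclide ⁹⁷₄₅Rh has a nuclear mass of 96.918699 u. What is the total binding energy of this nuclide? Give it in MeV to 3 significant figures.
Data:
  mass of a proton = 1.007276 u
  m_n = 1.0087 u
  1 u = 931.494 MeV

802 MeV

Z = 45, so N = A − Z = 97 − 45 = 52.
Total constituent mass: 45 × 1.007276 + 52 × 1.0087 = 97.779820 u
Δm = 97.779820 − 96.918699 = 0.861121 u
E_B = 0.861121 × 931.494 = 802.129 MeV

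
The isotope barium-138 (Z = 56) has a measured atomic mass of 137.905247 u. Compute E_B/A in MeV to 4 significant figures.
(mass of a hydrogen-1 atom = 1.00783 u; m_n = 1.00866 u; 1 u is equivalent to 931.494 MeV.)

With 56 protons and 82 neutrons (A = 138):
Total constituent mass: 56 × 1.00783 + 82 × 1.00866 = 139.14860 u
Mass defect Δm = 139.14860 − 137.905247 = 1.243353 u
E_B = 1.243353 × 931.494 = 1158.18 MeV
Dividing by A = 138 gives 8.393 MeV per nucleon.

8.393 MeV/nucleon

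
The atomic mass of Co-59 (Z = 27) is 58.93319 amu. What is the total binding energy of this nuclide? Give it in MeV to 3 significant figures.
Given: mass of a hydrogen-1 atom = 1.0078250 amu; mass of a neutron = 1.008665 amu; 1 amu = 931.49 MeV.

517 MeV

Total constituent mass: 27 × 1.0078250 + 32 × 1.008665 = 59.4885550 amu
Δm = 59.4885550 − 58.93319 = 0.5553650 amu
Binding energy = Δm·c² = 0.5553650 × 931.49 MeV/amu = 517.317 MeV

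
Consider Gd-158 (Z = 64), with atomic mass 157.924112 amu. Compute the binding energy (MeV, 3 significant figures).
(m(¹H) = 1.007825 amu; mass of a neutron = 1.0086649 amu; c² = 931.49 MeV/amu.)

Total constituent mass: 64 × 1.007825 + 94 × 1.0086649 = 159.3153006 amu
Δm = 159.3153006 − 157.924112 = 1.3911886 amu
Binding energy = Δm·c² = 1.3911886 × 931.49 MeV/amu = 1295.88 MeV

1300 MeV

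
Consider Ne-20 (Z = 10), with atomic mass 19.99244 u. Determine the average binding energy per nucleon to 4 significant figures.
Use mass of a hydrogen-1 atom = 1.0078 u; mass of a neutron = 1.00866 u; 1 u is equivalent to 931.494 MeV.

Z = 10, so N = A − Z = 20 − 10 = 10.
Σm = 10·m(¹H) + 10·m_n = 10.0780 + 10.08660 = 20.16460 u
Mass defect Δm = 20.16460 − 19.99244 = 0.17216 u
E_B = 0.17216 × 931.494 = 160.366 MeV
BE/A = 160.366 MeV / 20 = 8.018 MeV/nucleon

8.018 MeV/nucleon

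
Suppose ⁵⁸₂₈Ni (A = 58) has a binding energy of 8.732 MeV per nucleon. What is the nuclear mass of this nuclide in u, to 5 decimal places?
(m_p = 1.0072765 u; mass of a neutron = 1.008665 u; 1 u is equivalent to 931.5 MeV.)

57.91999 u

Total binding energy = 58 × 8.732 = 506.456 MeV
Mass defect = 506.456 MeV / (931.5 MeV/u) = 0.5436994 u
Constituent mass = 28(1.0072765) + 30(1.008665) = 58.4636920 u
Nuclear mass = 58.4636920 − 0.5436994 = 57.9199926 u ≈ 57.91999 u (to 5 decimal places)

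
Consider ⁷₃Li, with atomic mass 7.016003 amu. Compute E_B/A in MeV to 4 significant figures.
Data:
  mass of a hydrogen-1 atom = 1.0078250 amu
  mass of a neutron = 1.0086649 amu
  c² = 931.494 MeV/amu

Σm = 3·m(¹H) + 4·m_n = 3.0234750 + 4.0346596 = 7.0581346 amu
The mass defect is 7.0581346 − 7.016003 = 0.0421316 amu.
Converting to energy: 0.0421316 amu × 931.494 MeV/amu = 39.2453 MeV
Dividing by A = 7 gives 5.606 MeV per nucleon.

5.606 MeV/nucleon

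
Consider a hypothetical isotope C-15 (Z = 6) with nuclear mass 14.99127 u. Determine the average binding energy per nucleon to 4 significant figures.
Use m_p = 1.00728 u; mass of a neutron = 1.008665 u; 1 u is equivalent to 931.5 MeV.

8.098 MeV/nucleon

The nucleus contains 6 protons and 15 − 6 = 9 neutrons.
Total constituent mass: 6 × 1.00728 + 9 × 1.008665 = 15.121665 u
Δm = 15.121665 − 14.99127 = 0.130395 u
Converting to energy: 0.130395 u × 931.5 MeV/u = 121.463 MeV
Per nucleon: 121.463 / 15 = 8.098 MeV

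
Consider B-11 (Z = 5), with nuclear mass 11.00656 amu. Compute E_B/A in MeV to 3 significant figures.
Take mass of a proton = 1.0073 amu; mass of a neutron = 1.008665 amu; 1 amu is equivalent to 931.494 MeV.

6.94 MeV/nucleon

With 5 protons and 6 neutrons (A = 11):
Σm = 5·m_p + 6·m_n = 5.0365 + 6.051990 = 11.088490 amu
The mass defect is 11.088490 − 11.00656 = 0.081930 amu.
Converting to energy: 0.081930 amu × 931.494 MeV/amu = 76.3173 MeV
Per nucleon: 76.3173 / 11 = 6.938 MeV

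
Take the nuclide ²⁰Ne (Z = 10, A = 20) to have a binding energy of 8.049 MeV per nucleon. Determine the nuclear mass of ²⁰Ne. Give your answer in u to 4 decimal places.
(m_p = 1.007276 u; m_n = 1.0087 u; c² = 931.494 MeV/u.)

19.9869 u

Total binding energy = 20 × 8.049 = 160.980 MeV
Mass defect = 160.980 MeV / (931.494 MeV/u) = 0.172819 u
Constituent mass = 10(1.007276) + 10(1.0087) = 20.159760 u
Nuclear mass = 20.159760 − 0.172819 = 19.986941 u ≈ 19.9869 u (to 4 decimal places)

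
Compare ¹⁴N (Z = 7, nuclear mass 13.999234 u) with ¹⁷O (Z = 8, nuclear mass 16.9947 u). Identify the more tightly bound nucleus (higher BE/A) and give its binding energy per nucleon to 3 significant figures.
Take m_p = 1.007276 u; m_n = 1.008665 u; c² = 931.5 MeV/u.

¹⁷O; 7.75 MeV/nucleon

¹⁴N: Σm = 7(1.007276) + 7(1.008665) = 14.111587 u; Δm = 0.112353 u; E_B = 104.6568 MeV; E_B/A = 7.475 MeV
¹⁷O: Σm = 8(1.007276) + 9(1.008665) = 17.136193 u; Δm = 0.141493 u; E_B = 131.80 MeV; E_B/A = 7.753 MeV
¹⁷O has the higher binding energy per nucleon, so it is the more tightly bound nucleus.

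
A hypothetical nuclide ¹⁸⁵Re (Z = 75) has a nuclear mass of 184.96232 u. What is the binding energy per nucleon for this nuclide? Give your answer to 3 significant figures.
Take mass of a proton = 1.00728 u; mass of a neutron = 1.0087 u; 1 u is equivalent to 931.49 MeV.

The nucleus contains 75 protons and 185 − 75 = 110 neutrons.
Total constituent mass: 75 × 1.00728 + 110 × 1.0087 = 186.50300 u
The mass defect is 186.50300 − 184.96232 = 1.54068 u.
E_B = 1.54068 × 931.49 = 1435.13 MeV
Per nucleon: 1435.13 / 185 = 7.757 MeV

7.76 MeV/nucleon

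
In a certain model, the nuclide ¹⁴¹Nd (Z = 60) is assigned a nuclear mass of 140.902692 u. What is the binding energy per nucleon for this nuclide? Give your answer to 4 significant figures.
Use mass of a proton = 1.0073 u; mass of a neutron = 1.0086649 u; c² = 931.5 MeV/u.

8.173 MeV/nucleon

With 60 protons and 81 neutrons (A = 141):
Σm = 60·m_p + 81·m_n = 60.4380 + 81.7018569 = 142.1398569 u
Δm = 142.1398569 − 140.902692 = 1.2371649 u
Binding energy = Δm·c² = 1.2371649 × 931.5 MeV/u = 1152.42 MeV
BE/A = 1152.42 MeV / 141 = 8.173 MeV/nucleon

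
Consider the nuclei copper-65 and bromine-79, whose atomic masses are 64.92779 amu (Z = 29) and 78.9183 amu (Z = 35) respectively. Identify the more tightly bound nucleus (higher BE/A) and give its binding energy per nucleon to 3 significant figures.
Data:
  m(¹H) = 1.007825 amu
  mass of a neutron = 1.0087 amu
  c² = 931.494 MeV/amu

copper-65: Σm = 29(1.007825) + 36(1.0087) = 65.540125 amu; Δm = 0.612335 amu; E_B = 570.39 MeV; E_B/A = 8.775 MeV
bromine-79: Σm = 35(1.007825) + 44(1.0087) = 79.656675 amu; Δm = 0.738375 amu; E_B = 687.79 MeV; E_B/A = 8.706 MeV
copper-65 has the higher binding energy per nucleon, so it is the more tightly bound nucleus.

copper-65; 8.78 MeV/nucleon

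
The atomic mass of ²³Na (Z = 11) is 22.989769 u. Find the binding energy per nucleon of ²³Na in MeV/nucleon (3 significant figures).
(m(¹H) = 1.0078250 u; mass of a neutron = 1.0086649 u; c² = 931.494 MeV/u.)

8.11 MeV/nucleon

The nucleus contains 11 protons and 23 − 11 = 12 neutrons.
Total constituent mass: 11 × 1.0078250 + 12 × 1.0086649 = 23.1900538 u
Δm = 23.1900538 − 22.989769 = 0.2002848 u
Converting to energy: 0.2002848 u × 931.494 MeV/u = 186.564 MeV
BE/A = 186.564 MeV / 23 = 8.111 MeV/nucleon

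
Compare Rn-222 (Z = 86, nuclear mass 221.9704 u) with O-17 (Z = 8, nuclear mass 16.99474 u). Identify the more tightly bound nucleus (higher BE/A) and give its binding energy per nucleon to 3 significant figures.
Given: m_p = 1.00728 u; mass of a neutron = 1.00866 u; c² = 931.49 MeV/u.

O-17; 7.75 MeV/nucleon

Rn-222: Σm = 86(1.00728) + 136(1.00866) = 223.80384 u; Δm = 1.83344 u; E_B = 1707.8 MeV; E_B/A = 7.693 MeV
O-17: Σm = 8(1.00728) + 9(1.00866) = 17.13618 u; Δm = 0.14144 u; E_B = 131.75 MeV; E_B/A = 7.750 MeV
O-17 has the higher binding energy per nucleon, so it is the more tightly bound nucleus.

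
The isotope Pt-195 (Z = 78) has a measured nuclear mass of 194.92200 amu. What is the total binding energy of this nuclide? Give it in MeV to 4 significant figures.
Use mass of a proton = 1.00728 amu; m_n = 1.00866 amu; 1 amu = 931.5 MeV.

Total constituent mass: 78 × 1.00728 + 117 × 1.00866 = 196.58106 amu
The mass defect is 196.58106 − 194.92200 = 1.65906 amu.
Converting to energy: 1.65906 amu × 931.5 MeV/amu = 1545.41 MeV

1545 MeV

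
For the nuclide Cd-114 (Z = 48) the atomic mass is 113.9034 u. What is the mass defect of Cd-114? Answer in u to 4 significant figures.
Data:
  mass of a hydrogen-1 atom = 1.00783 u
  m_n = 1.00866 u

With 48 protons and 66 neutrons (A = 114):
Total constituent mass: 48 × 1.00783 + 66 × 1.00866 = 114.94740 u
Mass defect Δm = 114.94740 − 113.9034 = 1.04400 u

1.044 u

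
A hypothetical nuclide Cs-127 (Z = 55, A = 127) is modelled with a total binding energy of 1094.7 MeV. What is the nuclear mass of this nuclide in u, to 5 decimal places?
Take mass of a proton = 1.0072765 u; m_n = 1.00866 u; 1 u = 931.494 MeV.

Mass defect = 1094.7 MeV / (931.494 MeV/u) = 1.1752089 u
Constituent mass = 55(1.0072765) + 72(1.00866) = 128.0237275 u
Nuclear mass = 128.0237275 − 1.1752089 = 126.8485186 u ≈ 126.84852 u (to 5 decimal places)

126.84852 u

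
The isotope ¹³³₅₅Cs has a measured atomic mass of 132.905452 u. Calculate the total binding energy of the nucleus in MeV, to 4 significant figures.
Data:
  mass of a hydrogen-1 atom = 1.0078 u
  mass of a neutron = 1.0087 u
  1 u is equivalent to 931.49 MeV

1120 MeV

With 55 protons and 78 neutrons (A = 133):
Total constituent mass: 55 × 1.0078 + 78 × 1.0087 = 134.1076 u
Mass defect Δm = 134.1076 − 132.905452 = 1.202148 u
Binding energy = Δm·c² = 1.202148 × 931.49 MeV/u = 1119.79 MeV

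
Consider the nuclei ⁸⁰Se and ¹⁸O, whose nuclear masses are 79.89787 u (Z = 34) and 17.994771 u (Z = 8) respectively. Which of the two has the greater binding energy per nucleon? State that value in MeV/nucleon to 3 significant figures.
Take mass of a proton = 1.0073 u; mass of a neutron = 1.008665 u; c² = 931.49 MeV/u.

⁸⁰Se; 8.72 MeV/nucleon

⁸⁰Se: Σm = 34(1.0073) + 46(1.008665) = 80.646790 u; Δm = 0.748920 u; E_B = 697.61 MeV; E_B/A = 8.720 MeV
¹⁸O: Σm = 8(1.0073) + 10(1.008665) = 18.145050 u; Δm = 0.150279 u; E_B = 139.98 MeV; E_B/A = 7.777 MeV
⁸⁰Se has the higher binding energy per nucleon, so it is the more tightly bound nucleus.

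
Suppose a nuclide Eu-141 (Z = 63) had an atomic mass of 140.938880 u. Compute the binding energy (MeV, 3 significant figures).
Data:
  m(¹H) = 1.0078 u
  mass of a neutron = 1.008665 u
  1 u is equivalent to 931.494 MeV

1140 MeV

Σm = 63·m(¹H) + 78·m_n = 63.4914 + 78.675870 = 142.167270 u
The mass defect is 142.167270 − 140.938880 = 1.228390 u.
Binding energy = Δm·c² = 1.228390 × 931.494 MeV/u = 1144.24 MeV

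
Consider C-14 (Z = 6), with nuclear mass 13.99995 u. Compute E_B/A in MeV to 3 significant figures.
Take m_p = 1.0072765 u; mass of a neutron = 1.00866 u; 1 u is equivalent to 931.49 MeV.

Σm = 6·m_p + 8·m_n = 6.0436590 + 8.06928 = 14.1129390 u
Δm = 14.1129390 − 13.99995 = 0.1129890 u
E_B = 0.1129890 × 931.49 = 105.248 MeV
Dividing by A = 14 gives 7.518 MeV per nucleon.

7.52 MeV/nucleon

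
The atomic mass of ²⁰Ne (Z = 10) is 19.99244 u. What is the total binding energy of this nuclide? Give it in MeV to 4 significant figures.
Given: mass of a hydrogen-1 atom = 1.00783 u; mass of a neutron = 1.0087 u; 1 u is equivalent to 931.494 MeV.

Σm = 10·m(¹H) + 10·m_n = 10.07830 + 10.0870 = 20.16530 u
Mass defect Δm = 20.16530 − 19.99244 = 0.17286 u
E_B = 0.17286 × 931.494 = 161.018 MeV

161.0 MeV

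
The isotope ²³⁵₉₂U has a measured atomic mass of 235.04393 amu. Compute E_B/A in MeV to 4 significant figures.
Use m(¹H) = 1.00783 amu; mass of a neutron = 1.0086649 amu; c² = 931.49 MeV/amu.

7.593 MeV/nucleon

With 92 protons and 143 neutrons (A = 235):
Mass of separated nucleons = 92(1.00783) + 143(1.0086649) = 92.72036 + 144.2390807 = 236.9594407 amu
Mass defect Δm = 236.9594407 − 235.04393 = 1.9155107 amu
E_B = 1.9155107 × 931.49 = 1784.28 MeV
Dividing by A = 235 gives 7.593 MeV per nucleon.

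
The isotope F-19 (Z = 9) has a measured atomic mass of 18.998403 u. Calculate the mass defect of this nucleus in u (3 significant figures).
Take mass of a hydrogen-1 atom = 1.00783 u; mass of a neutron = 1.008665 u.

The nucleus contains 9 protons and 19 − 9 = 10 neutrons.
Σm = 9·m(¹H) + 10·m_n = 9.07047 + 10.086650 = 19.157120 u
Mass defect Δm = 19.157120 − 18.998403 = 0.158717 u

0.159 u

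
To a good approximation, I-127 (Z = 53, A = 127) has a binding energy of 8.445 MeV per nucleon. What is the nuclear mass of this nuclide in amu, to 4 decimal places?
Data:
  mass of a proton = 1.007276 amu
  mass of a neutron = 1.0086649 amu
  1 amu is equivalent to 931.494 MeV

126.8754 amu

Total binding energy = 127 × 8.445 = 1072.515 MeV
Mass defect = 1072.515 MeV / (931.494 MeV/amu) = 1.151392 amu
Constituent mass = 53(1.007276) + 74(1.0086649) = 128.0268306 amu
Nuclear mass = 128.0268306 − 1.151392 = 126.8754386 amu ≈ 126.8754 amu (to 4 decimal places)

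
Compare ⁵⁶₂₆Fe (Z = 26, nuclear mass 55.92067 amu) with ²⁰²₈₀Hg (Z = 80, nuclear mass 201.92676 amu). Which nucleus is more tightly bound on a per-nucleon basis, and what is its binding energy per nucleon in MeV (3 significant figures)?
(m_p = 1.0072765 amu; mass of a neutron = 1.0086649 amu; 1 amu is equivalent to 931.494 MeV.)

⁵⁶₂₆Fe: Σm = 26(1.0072765) + 30(1.0086649) = 56.4491360 amu; Δm = 0.5284660 amu; E_B = 492.26 MeV; E_B/A = 8.790 MeV
²⁰²₈₀Hg: Σm = 80(1.0072765) + 122(1.0086649) = 203.6392378 amu; Δm = 1.7124778 amu; E_B = 1595.2 MeV; E_B/A = 7.897 MeV
⁵⁶₂₆Fe has the higher binding energy per nucleon, so it is the more tightly bound nucleus.

⁵⁶₂₆Fe; 8.79 MeV/nucleon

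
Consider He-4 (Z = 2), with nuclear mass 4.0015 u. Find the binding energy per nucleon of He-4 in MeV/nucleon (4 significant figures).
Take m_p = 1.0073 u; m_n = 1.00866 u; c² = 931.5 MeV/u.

7.084 MeV/nucleon

Mass of separated nucleons = 2(1.0073) + 2(1.00866) = 2.0146 + 2.01732 = 4.03192 u
Δm = 4.03192 − 4.0015 = 0.03042 u
Binding energy = Δm·c² = 0.03042 × 931.5 MeV/u = 28.3362 MeV
BE/A = 28.3362 MeV / 4 = 7.084 MeV/nucleon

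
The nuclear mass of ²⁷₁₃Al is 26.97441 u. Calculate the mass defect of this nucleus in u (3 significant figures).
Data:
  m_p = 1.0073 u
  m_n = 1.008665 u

The nucleus contains 13 protons and 27 − 13 = 14 neutrons.
Total constituent mass: 13 × 1.0073 + 14 × 1.008665 = 27.216210 u
Δm = 27.216210 − 26.97441 = 0.241800 u

0.242 u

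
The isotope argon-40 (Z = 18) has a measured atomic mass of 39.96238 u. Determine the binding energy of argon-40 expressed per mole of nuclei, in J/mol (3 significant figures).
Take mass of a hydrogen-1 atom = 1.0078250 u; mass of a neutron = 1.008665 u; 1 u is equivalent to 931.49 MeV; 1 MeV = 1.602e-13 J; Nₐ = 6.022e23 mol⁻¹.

Total constituent mass: 18 × 1.0078250 + 22 × 1.008665 = 40.3314800 u
Δm = 40.3314800 − 39.96238 = 0.3691000 u
Binding energy = Δm·c² = 0.3691000 × 931.49 MeV/u = 343.813 MeV
Per nucleus in joules: 343.813 MeV × 1.602e-13 J/MeV = 5.5079e-11 J
Per mole: 5.5079e-11 J × 6.022e23 mol⁻¹ = 3.3169e+13 J/mol

3.32e+13 J/mol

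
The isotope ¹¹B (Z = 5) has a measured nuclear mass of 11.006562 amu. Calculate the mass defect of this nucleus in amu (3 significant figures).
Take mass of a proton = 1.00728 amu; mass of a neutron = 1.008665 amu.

0.0818 amu

The nucleus contains 5 protons and 11 − 5 = 6 neutrons.
Total constituent mass: 5 × 1.00728 + 6 × 1.008665 = 11.088390 amu
Mass defect Δm = 11.088390 − 11.006562 = 0.081828 amu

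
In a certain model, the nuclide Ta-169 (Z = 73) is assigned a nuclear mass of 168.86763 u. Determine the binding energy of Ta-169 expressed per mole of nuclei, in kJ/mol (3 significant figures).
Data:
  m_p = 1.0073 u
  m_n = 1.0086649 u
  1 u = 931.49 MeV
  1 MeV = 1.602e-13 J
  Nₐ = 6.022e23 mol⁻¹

Mass of separated nucleons = 73(1.0073) + 96(1.0086649) = 73.5329 + 96.8318304 = 170.3647304 u
The mass defect is 170.3647304 − 168.86763 = 1.4971004 u.
Converting to energy: 1.4971004 u × 931.49 MeV/u = 1394.53 MeV
Per nucleus in joules: 1394.53 MeV × 1.602e-13 J/MeV = 2.2340e-10 J
Per mole: 2.2340e-10 J × 6.022e23 mol⁻¹ = 1.3453e+14 J/mol

1.35e+11 kJ/mol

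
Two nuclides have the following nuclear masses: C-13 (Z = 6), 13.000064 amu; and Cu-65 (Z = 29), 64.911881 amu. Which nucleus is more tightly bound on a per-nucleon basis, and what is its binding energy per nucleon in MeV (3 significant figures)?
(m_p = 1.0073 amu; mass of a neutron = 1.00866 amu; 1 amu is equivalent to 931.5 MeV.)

Cu-65; 8.76 MeV/nucleon

C-13: Σm = 6(1.0073) + 7(1.00866) = 13.10442 amu; Δm = 0.104356 amu; E_B = 97.208 MeV; E_B/A = 7.478 MeV
Cu-65: Σm = 29(1.0073) + 36(1.00866) = 65.52346 amu; Δm = 0.611579 amu; E_B = 569.69 MeV; E_B/A = 8.764 MeV
Cu-65 has the higher binding energy per nucleon, so it is the more tightly bound nucleus.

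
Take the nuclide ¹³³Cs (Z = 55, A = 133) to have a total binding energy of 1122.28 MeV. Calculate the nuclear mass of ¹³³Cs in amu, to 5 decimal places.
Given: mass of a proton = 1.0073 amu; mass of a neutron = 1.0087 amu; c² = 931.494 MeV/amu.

Mass defect = 1122.28 MeV / (931.494 MeV/amu) = 1.2048172 amu
Constituent mass = 55(1.0073) + 78(1.0087) = 134.0801 amu
Nuclear mass = 134.0801 − 1.2048172 = 132.8752828 amu ≈ 132.87528 amu (to 5 decimal places)

132.87528 amu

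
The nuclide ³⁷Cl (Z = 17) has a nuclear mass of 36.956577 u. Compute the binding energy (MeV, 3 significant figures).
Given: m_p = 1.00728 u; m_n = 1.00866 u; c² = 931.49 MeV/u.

Σm = 17·m_p + 20·m_n = 17.12376 + 20.17320 = 37.29696 u
The mass defect is 37.29696 − 36.956577 = 0.340383 u.
Binding energy = Δm·c² = 0.340383 × 931.49 MeV/u = 317.063 MeV

317 MeV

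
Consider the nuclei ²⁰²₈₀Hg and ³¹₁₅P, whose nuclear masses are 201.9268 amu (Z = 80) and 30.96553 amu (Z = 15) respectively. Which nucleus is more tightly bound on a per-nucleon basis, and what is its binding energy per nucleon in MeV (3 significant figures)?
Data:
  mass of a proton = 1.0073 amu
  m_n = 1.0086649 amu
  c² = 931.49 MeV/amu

²⁰²₈₀Hg: Σm = 80(1.0073) + 122(1.0086649) = 203.6411178 amu; Δm = 1.7143178 amu; E_B = 1596.9 MeV; E_B/A = 7.905 MeV
³¹₁₅P: Σm = 15(1.0073) + 16(1.0086649) = 31.2481384 amu; Δm = 0.2826084 amu; E_B = 263.25 MeV; E_B/A = 8.492 MeV
³¹₁₅P has the higher binding energy per nucleon, so it is the more tightly bound nucleus.

³¹₁₅P; 8.49 MeV/nucleon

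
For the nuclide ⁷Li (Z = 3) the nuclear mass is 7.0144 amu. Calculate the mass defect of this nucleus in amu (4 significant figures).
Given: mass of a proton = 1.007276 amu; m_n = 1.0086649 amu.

The nucleus contains 3 protons and 7 − 3 = 4 neutrons.
Σm = 3·m_p + 4·m_n = 3.021828 + 4.0346596 = 7.0564876 amu
Mass defect Δm = 7.0564876 − 7.0144 = 0.0420876 amu

0.04209 amu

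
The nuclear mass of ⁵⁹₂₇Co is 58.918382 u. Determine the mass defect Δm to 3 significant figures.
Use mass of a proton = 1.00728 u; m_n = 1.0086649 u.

With 27 protons and 32 neutrons (A = 59):
Total constituent mass: 27 × 1.00728 + 32 × 1.0086649 = 59.4738368 u
Δm = 59.4738368 − 58.918382 = 0.5554548 u

0.555 u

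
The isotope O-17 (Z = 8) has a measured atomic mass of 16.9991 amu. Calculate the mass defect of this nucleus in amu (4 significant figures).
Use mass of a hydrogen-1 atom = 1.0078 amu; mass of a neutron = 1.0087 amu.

Z = 8, so N = A − Z = 17 − 8 = 9.
Total constituent mass: 8 × 1.0078 + 9 × 1.0087 = 17.1407 amu
Δm = 17.1407 − 16.9991 = 0.1416 amu

0.1416 amu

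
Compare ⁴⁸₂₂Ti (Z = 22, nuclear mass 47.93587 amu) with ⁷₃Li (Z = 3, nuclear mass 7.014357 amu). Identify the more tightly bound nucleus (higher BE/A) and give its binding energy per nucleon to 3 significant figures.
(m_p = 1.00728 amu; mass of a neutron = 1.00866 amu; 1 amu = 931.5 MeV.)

⁴⁸₂₂Ti: Σm = 22(1.00728) + 26(1.00866) = 48.38532 amu; Δm = 0.44945 amu; E_B = 418.66 MeV; E_B/A = 8.722 MeV
⁷₃Li: Σm = 3(1.00728) + 4(1.00866) = 7.05648 amu; Δm = 0.042123 amu; E_B = 39.238 MeV; E_B/A = 5.605 MeV
⁴⁸₂₂Ti has the higher binding energy per nucleon, so it is the more tightly bound nucleus.

⁴⁸₂₂Ti; 8.72 MeV/nucleon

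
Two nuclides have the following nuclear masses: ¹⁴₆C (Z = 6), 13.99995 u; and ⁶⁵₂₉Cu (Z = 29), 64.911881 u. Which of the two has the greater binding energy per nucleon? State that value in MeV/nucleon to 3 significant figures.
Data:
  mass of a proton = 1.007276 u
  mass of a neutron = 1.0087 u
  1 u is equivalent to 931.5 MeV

⁶⁵₂₉Cu; 8.78 MeV/nucleon

¹⁴₆C: Σm = 6(1.007276) + 8(1.0087) = 14.113256 u; Δm = 0.113306 u; E_B = 105.54 MeV; E_B/A = 7.539 MeV
⁶⁵₂₉Cu: Σm = 29(1.007276) + 36(1.0087) = 65.524204 u; Δm = 0.612323 u; E_B = 570.38 MeV; E_B/A = 8.775 MeV
⁶⁵₂₉Cu has the higher binding energy per nucleon, so it is the more tightly bound nucleus.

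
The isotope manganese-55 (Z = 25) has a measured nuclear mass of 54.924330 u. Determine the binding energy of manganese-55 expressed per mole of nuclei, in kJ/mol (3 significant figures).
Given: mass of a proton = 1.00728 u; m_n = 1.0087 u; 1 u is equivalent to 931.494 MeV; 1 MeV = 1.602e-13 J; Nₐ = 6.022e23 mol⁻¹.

Z = 25, so N = A − Z = 55 − 25 = 30.
Σm = 25·m_p + 30·m_n = 25.18200 + 30.2610 = 55.44300 u
The mass defect is 55.44300 − 54.924330 = 0.518670 u.
Binding energy = Δm·c² = 0.518670 × 931.494 MeV/u = 483.138 MeV
Per nucleus in joules: 483.138 MeV × 1.602e-13 J/MeV = 7.7399e-11 J
Per mole: 7.7399e-11 J × 6.022e23 mol⁻¹ = 4.6610e+13 J/mol

4.66e+10 kJ/mol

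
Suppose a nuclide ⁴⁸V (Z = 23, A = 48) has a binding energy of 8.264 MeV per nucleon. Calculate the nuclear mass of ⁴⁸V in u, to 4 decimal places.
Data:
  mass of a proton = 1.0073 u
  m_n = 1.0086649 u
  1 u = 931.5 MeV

Total binding energy = 48 × 8.264 = 396.672 MeV
Mass defect = 396.672 MeV / (931.5 MeV/u) = 0.425842 u
Constituent mass = 23(1.0073) + 25(1.0086649) = 48.3845225 u
Nuclear mass = 48.3845225 − 0.425842 = 47.9586805 u ≈ 47.9587 u (to 4 decimal places)

47.9587 u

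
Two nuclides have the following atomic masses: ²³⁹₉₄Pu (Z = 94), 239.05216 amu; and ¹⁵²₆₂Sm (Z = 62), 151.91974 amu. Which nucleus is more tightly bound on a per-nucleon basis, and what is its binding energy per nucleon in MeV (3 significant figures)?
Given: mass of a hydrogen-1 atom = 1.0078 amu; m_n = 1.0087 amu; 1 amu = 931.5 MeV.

¹⁵²₆₂Sm; 8.25 MeV/nucleon

²³⁹₉₄Pu: Σm = 94(1.0078) + 145(1.0087) = 240.9947 amu; Δm = 1.94254 amu; E_B = 1809.5 MeV; E_B/A = 7.571 MeV
¹⁵²₆₂Sm: Σm = 62(1.0078) + 90(1.0087) = 153.2666 amu; Δm = 1.34686 amu; E_B = 1254.6 MeV; E_B/A = 8.254 MeV
¹⁵²₆₂Sm has the higher binding energy per nucleon, so it is the more tightly bound nucleus.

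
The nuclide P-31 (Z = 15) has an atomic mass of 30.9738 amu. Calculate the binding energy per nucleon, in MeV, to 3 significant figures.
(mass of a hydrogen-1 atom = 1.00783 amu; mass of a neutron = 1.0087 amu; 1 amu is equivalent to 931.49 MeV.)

8.50 MeV/nucleon

Σm = 15·m(¹H) + 16·m_n = 15.11745 + 16.1392 = 31.25665 amu
Mass defect Δm = 31.25665 − 30.9738 = 0.28285 amu
Binding energy = Δm·c² = 0.28285 × 931.49 MeV/amu = 263.472 MeV
Per nucleon: 263.472 / 31 = 8.499 MeV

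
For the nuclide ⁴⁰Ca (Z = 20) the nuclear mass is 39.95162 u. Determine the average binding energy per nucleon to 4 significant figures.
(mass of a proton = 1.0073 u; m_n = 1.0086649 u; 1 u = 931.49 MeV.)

Mass of separated nucleons = 20(1.0073) + 20(1.0086649) = 20.1460 + 20.1732980 = 40.3192980 u
The mass defect is 40.3192980 − 39.95162 = 0.3676780 u.
Binding energy = Δm·c² = 0.3676780 × 931.49 MeV/u = 342.488 MeV
BE/A = 342.488 MeV / 40 = 8.562 MeV/nucleon

8.562 MeV/nucleon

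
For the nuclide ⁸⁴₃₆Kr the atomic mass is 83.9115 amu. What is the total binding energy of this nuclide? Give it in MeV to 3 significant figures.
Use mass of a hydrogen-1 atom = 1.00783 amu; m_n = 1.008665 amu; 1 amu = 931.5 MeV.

Total constituent mass: 36 × 1.00783 + 48 × 1.008665 = 84.697800 amu
Mass defect Δm = 84.697800 − 83.9115 = 0.786300 amu
Binding energy = Δm·c² = 0.786300 × 931.5 MeV/amu = 732.438 MeV

732 MeV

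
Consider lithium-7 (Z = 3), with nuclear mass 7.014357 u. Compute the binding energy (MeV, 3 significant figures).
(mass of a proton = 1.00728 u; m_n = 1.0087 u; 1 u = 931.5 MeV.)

39.4 MeV

Σm = 3·m_p + 4·m_n = 3.02184 + 4.0348 = 7.05664 u
Δm = 7.05664 − 7.014357 = 0.042283 u
Converting to energy: 0.042283 u × 931.5 MeV/u = 39.3866 MeV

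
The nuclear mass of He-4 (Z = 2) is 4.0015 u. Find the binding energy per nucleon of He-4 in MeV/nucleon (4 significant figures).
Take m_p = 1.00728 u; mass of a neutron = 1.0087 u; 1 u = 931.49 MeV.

7.093 MeV/nucleon

Mass of separated nucleons = 2(1.00728) + 2(1.0087) = 2.01456 + 2.0174 = 4.03196 u
Δm = 4.03196 − 4.0015 = 0.03046 u
Binding energy = Δm·c² = 0.03046 × 931.49 MeV/u = 28.3732 MeV
Per nucleon: 28.3732 / 4 = 7.093 MeV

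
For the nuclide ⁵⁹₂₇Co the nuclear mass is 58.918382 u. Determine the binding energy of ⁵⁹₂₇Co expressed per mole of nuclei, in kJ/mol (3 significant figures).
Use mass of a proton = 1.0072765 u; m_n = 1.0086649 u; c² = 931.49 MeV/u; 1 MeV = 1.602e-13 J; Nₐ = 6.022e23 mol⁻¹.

With 27 protons and 32 neutrons (A = 59):
Mass of separated nucleons = 27(1.0072765) + 32(1.0086649) = 27.1964655 + 32.2772768 = 59.4737423 u
The mass defect is 59.4737423 − 58.918382 = 0.5553603 u.
Binding energy = Δm·c² = 0.5553603 × 931.49 MeV/u = 517.313 MeV
Per nucleus in joules: 517.313 MeV × 1.602e-13 J/MeV = 8.2874e-11 J
Per mole: 8.2874e-11 J × 6.022e23 mol⁻¹ = 4.9907e+13 J/mol

4.99e+10 kJ/mol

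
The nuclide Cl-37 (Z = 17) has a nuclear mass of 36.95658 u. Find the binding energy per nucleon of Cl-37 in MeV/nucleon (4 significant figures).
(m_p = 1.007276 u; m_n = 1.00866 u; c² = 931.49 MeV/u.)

8.567 MeV/nucleon

Z = 17, so N = A − Z = 37 − 17 = 20.
Total constituent mass: 17 × 1.007276 + 20 × 1.00866 = 37.296892 u
The mass defect is 37.296892 − 36.95658 = 0.340312 u.
Converting to energy: 0.340312 u × 931.49 MeV/u = 316.997 MeV
BE/A = 316.997 MeV / 37 = 8.567 MeV/nucleon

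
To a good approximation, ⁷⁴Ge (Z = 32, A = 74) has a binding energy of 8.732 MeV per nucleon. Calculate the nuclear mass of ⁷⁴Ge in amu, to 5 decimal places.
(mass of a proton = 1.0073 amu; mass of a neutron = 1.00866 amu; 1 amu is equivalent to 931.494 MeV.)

Total binding energy = 74 × 8.732 = 646.168 MeV
Mass defect = 646.168 MeV / (931.494 MeV/amu) = 0.6936899 amu
Constituent mass = 32(1.0073) + 42(1.00866) = 74.59732 amu
Nuclear mass = 74.59732 − 0.6936899 = 73.9036301 amu ≈ 73.90363 amu (to 5 decimal places)

73.90363 amu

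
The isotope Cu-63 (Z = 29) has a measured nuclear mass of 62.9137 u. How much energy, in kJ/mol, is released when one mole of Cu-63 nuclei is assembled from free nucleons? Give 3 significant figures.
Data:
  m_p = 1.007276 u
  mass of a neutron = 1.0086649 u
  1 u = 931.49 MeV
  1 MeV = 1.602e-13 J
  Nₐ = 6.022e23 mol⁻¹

5.32e+10 kJ/mol

With 29 protons and 34 neutrons (A = 63):
Σm = 29·m_p + 34·m_n = 29.211004 + 34.2946066 = 63.5056106 u
The mass defect is 63.5056106 − 62.9137 = 0.5919106 u.
Converting to energy: 0.5919106 u × 931.49 MeV/u = 551.359 MeV
Per nucleus in joules: 551.359 MeV × 1.602e-13 J/MeV = 8.8328e-11 J
Per mole: 8.8328e-11 J × 6.022e23 mol⁻¹ = 5.3191e+13 J/mol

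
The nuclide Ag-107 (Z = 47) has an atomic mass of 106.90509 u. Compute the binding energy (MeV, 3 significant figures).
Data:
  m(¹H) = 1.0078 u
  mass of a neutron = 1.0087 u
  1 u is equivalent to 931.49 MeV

916 MeV

The nucleus contains 47 protons and 107 − 47 = 60 neutrons.
Σm = 47·m(¹H) + 60·m_n = 47.3666 + 60.5220 = 107.8886 u
The mass defect is 107.8886 − 106.90509 = 0.98351 u.
Converting to energy: 0.98351 u × 931.49 MeV/u = 916.130 MeV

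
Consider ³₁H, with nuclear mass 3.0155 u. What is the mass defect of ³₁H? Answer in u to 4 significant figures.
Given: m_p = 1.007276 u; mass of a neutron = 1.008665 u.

0.009106 u

Total constituent mass: 1 × 1.007276 + 2 × 1.008665 = 3.024606 u
Δm = 3.024606 − 3.0155 = 0.009106 u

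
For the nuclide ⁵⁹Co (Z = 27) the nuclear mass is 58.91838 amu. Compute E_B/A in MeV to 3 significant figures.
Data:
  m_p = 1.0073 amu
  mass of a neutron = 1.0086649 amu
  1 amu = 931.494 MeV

Z = 27, so N = A − Z = 59 − 27 = 32.
Σm = 27·m_p + 32·m_n = 27.1971 + 32.2772768 = 59.4743768 amu
The mass defect is 59.4743768 − 58.91838 = 0.5559968 amu.
Binding energy = Δm·c² = 0.5559968 × 931.494 MeV/amu = 517.908 MeV
Dividing by A = 59 gives 8.778 MeV per nucleon.

8.78 MeV/nucleon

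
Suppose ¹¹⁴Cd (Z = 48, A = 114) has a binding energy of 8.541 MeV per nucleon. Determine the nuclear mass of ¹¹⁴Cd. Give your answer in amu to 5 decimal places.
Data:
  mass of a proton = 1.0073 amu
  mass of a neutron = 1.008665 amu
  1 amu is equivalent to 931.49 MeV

113.87700 amu

Total binding energy = 114 × 8.541 = 973.674 MeV
Mass defect = 973.674 MeV / (931.49 MeV/amu) = 1.0452866 amu
Constituent mass = 48(1.0073) + 66(1.008665) = 114.922290 amu
Nuclear mass = 114.922290 − 1.0452866 = 113.8770034 amu ≈ 113.87700 amu (to 5 decimal places)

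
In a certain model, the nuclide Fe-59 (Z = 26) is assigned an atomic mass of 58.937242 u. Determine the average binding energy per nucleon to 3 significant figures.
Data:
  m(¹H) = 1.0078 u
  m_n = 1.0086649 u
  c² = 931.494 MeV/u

8.71 MeV/nucleon

The nucleus contains 26 protons and 59 − 26 = 33 neutrons.
Σm = 26·m(¹H) + 33·m_n = 26.2028 + 33.2859417 = 59.4887417 u
Δm = 59.4887417 − 58.937242 = 0.5514997 u
Binding energy = Δm·c² = 0.5514997 × 931.494 MeV/u = 513.719 MeV
BE/A = 513.719 MeV / 59 = 8.707 MeV/nucleon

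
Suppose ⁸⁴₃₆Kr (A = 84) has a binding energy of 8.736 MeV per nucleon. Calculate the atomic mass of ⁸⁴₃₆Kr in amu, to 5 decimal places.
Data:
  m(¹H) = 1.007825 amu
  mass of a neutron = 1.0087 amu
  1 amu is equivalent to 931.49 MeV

Total binding energy = 84 × 8.736 = 733.824 MeV
Mass defect = 733.824 MeV / (931.49 MeV/amu) = 0.7877959 amu
Constituent mass = 36(1.007825) + 48(1.0087) = 84.699300 amu
Atomic mass = 84.699300 − 0.7877959 = 83.9115041 amu ≈ 83.91150 amu (to 5 decimal places)

83.91150 amu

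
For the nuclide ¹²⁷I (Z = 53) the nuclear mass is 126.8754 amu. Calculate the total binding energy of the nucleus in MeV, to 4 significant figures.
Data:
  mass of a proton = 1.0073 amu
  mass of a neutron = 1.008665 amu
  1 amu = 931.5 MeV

The nucleus contains 53 protons and 127 − 53 = 74 neutrons.
Mass of separated nucleons = 53(1.0073) + 74(1.008665) = 53.3869 + 74.641210 = 128.028110 amu
Mass defect Δm = 128.028110 − 126.8754 = 1.152710 amu
Converting to energy: 1.152710 amu × 931.5 MeV/amu = 1073.75 MeV

1074 MeV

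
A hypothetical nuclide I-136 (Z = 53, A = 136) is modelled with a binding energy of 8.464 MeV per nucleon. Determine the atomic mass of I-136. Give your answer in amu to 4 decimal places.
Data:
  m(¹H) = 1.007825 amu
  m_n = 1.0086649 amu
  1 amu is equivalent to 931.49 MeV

Total binding energy = 136 × 8.464 = 1151.104 MeV
Mass defect = 1151.104 MeV / (931.49 MeV/amu) = 1.235766 amu
Constituent mass = 53(1.007825) + 83(1.0086649) = 137.1339117 amu
Atomic mass = 137.1339117 − 1.235766 = 135.8981457 amu ≈ 135.8981 amu (to 4 decimal places)

135.8981 amu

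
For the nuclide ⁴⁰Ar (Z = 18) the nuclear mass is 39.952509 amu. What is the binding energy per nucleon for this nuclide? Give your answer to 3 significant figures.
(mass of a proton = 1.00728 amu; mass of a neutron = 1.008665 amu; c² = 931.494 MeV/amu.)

8.60 MeV/nucleon

Mass of separated nucleons = 18(1.00728) + 22(1.008665) = 18.13104 + 22.190630 = 40.321670 amu
Δm = 40.321670 − 39.952509 = 0.369161 amu
E_B = 0.369161 × 931.494 = 343.871 MeV
Per nucleon: 343.871 / 40 = 8.597 MeV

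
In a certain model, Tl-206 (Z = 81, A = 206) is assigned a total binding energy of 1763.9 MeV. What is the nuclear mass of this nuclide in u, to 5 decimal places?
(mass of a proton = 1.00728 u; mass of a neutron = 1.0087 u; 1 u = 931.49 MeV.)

205.78355 u

Mass defect = 1763.9 MeV / (931.49 MeV/u) = 1.8936328 u
Constituent mass = 81(1.00728) + 125(1.0087) = 207.67718 u
Nuclear mass = 207.67718 − 1.8936328 = 205.7835472 u ≈ 205.78355 u (to 5 decimal places)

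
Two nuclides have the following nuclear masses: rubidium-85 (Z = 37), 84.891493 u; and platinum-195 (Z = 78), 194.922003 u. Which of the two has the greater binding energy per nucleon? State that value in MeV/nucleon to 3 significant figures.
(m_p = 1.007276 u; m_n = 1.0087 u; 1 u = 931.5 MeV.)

rubidium-85: Σm = 37(1.007276) + 48(1.0087) = 85.686812 u; Δm = 0.795319 u; E_B = 740.84 MeV; E_B/A = 8.716 MeV
platinum-195: Σm = 78(1.007276) + 117(1.0087) = 196.585428 u; Δm = 1.663425 u; E_B = 1549.5 MeV; E_B/A = 7.946 MeV
rubidium-85 has the higher binding energy per nucleon, so it is the more tightly bound nucleus.

rubidium-85; 8.72 MeV/nucleon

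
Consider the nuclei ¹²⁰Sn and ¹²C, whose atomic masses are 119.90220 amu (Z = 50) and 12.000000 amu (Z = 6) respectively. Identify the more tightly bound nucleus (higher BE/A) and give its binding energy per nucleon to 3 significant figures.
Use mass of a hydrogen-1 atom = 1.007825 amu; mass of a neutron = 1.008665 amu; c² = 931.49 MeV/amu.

¹²⁰Sn: Σm = 50(1.007825) + 70(1.008665) = 120.997800 amu; Δm = 1.095600 amu; E_B = 1020.54 MeV; E_B/A = 8.5045 MeV
¹²C: Σm = 6(1.007825) + 6(1.008665) = 12.098940 amu; Δm = 0.098940 amu; E_B = 92.162 MeV; E_B/A = 7.680 MeV
¹²⁰Sn has the higher binding energy per nucleon, so it is the more tightly bound nucleus.

¹²⁰Sn; 8.50 MeV/nucleon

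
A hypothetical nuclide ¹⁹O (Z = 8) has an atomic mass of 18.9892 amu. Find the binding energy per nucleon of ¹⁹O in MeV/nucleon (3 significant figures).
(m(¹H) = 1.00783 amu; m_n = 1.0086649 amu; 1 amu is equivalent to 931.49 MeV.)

8.27 MeV/nucleon

Mass of separated nucleons = 8(1.00783) + 11(1.0086649) = 8.06264 + 11.0953139 = 19.1579539 amu
The mass defect is 19.1579539 − 18.9892 = 0.1687539 amu.
Binding energy = Δm·c² = 0.1687539 × 931.49 MeV/amu = 157.193 MeV
BE/A = 157.193 MeV / 19 = 8.273 MeV/nucleon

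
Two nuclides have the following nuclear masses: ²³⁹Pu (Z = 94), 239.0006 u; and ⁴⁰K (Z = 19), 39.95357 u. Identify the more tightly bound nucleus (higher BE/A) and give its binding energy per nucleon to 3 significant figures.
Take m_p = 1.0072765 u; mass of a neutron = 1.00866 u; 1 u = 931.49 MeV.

⁴⁰K; 8.54 MeV/nucleon

²³⁹Pu: Σm = 94(1.0072765) + 145(1.00866) = 240.9396910 u; Δm = 1.9390910 u; E_B = 1806.244 MeV; E_B/A = 7.558 MeV
⁴⁰K: Σm = 19(1.0072765) + 21(1.00866) = 40.3201135 u; Δm = 0.3665435 u; E_B = 341.43 MeV; E_B/A = 8.536 MeV
⁴⁰K has the higher binding energy per nucleon, so it is the more tightly bound nucleus.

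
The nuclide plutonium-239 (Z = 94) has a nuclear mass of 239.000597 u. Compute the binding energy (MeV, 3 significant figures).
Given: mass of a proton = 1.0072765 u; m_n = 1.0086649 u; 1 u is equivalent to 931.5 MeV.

Z = 94, so N = A − Z = 239 − 94 = 145.
Mass of separated nucleons = 94(1.0072765) + 145(1.0086649) = 94.6839910 + 146.2564105 = 240.9404015 u
Mass defect Δm = 240.9404015 − 239.000597 = 1.9398045 u
E_B = 1.9398045 × 931.5 = 1806.93 MeV

1810 MeV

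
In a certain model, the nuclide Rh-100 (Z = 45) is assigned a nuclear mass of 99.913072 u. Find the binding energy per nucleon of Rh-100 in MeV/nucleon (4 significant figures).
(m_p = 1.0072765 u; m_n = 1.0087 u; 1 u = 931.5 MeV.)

8.317 MeV/nucleon

With 45 protons and 55 neutrons (A = 100):
Σm = 45·m_p + 55·m_n = 45.3274425 + 55.4785 = 100.8059425 u
Δm = 100.8059425 − 99.913072 = 0.8928705 u
Converting to energy: 0.8928705 u × 931.5 MeV/u = 831.709 MeV
Dividing by A = 100 gives 8.317 MeV per nucleon.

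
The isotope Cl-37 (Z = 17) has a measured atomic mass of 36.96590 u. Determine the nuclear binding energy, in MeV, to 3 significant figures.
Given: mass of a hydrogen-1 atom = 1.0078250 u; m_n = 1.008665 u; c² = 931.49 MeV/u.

317 MeV

Mass of separated nucleons = 17(1.0078250) + 20(1.008665) = 17.1330250 + 20.173300 = 37.3063250 u
Mass defect Δm = 37.3063250 − 36.96590 = 0.3404250 u
E_B = 0.3404250 × 931.49 = 317.102 MeV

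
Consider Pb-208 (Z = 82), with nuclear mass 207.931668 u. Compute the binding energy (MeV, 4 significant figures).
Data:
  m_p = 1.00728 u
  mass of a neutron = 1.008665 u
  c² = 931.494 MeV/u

1637 MeV

Σm = 82·m_p + 126·m_n = 82.59696 + 127.091790 = 209.688750 u
Δm = 209.688750 − 207.931668 = 1.757082 u
Converting to energy: 1.757082 u × 931.494 MeV/u = 1636.71 MeV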